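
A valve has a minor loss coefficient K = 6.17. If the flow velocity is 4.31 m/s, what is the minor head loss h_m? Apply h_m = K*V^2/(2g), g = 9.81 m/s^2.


Minor loss formula: h_m = K * V^2/(2g).
V^2 = 4.31^2 = 18.5761.
V^2/(2g) = 18.5761 / 19.62 = 0.9468 m.
h_m = 6.17 * 0.9468 = 5.8417 m.

5.8417


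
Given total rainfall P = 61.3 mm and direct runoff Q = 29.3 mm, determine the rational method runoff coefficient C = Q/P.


The runoff coefficient C = runoff depth / rainfall depth.
C = 29.3 / 61.3
  = 0.478.

0.478


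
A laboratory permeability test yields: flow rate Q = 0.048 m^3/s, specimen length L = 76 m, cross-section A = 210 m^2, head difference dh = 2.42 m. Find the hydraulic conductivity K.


From K = Q*L / (A*dh):
Numerator: Q*L = 0.048 * 76 = 3.648.
Denominator: A*dh = 210 * 2.42 = 508.2.
K = 3.648 / 508.2 = 0.007178 m/s.

0.007178


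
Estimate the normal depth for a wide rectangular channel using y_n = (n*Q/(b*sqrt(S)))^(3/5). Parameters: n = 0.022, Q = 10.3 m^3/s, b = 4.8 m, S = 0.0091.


We use the wide-channel approximation y_n = (n*Q/(b*sqrt(S)))^(3/5).
sqrt(S) = sqrt(0.0091) = 0.095394.
Numerator: n*Q = 0.022 * 10.3 = 0.2266.
Denominator: b*sqrt(S) = 4.8 * 0.095394 = 0.457891.
arg = 0.4949.
y_n = 0.4949^(3/5) = 0.6557 m.

0.6557


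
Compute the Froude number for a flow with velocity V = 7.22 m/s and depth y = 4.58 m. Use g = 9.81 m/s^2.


The Froude number is defined as Fr = V / sqrt(g*y).
g*y = 9.81 * 4.58 = 44.9298.
sqrt(g*y) = sqrt(44.9298) = 6.703.
Fr = 7.22 / 6.703 = 1.0771.

1.0771


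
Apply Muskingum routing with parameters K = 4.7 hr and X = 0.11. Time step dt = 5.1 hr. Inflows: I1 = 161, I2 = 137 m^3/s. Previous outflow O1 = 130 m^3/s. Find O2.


Muskingum coefficients:
denom = 2*K*(1-X) + dt = 2*4.7*(1-0.11) + 5.1 = 13.466.
C0 = (dt - 2*K*X)/denom = (5.1 - 2*4.7*0.11)/13.466 = 0.3019.
C1 = (dt + 2*K*X)/denom = (5.1 + 2*4.7*0.11)/13.466 = 0.4555.
C2 = (2*K*(1-X) - dt)/denom = 0.2425.
O2 = C0*I2 + C1*I1 + C2*O1
   = 0.3019*137 + 0.4555*161 + 0.2425*130
   = 146.23 m^3/s.

146.23


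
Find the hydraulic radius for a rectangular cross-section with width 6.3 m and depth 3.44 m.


For a rectangular section:
Flow area A = b * y = 6.3 * 3.44 = 21.67 m^2.
Wetted perimeter P = b + 2y = 6.3 + 2*3.44 = 13.18 m.
Hydraulic radius R = A/P = 21.67 / 13.18 = 1.6443 m.

1.6443


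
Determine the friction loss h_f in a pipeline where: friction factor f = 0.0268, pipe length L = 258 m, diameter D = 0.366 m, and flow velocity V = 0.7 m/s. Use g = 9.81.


Darcy-Weisbach equation: h_f = f * (L/D) * V^2/(2g).
f * L/D = 0.0268 * 258/0.366 = 18.8918.
V^2/(2g) = 0.7^2 / (2*9.81) = 0.49 / 19.62 = 0.025 m.
h_f = 18.8918 * 0.025 = 0.472 m.

0.472


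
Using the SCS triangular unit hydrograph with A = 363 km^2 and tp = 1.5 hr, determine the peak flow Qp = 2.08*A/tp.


SCS formula: Qp = 2.08 * A / tp.
Qp = 2.08 * 363 / 1.5
   = 755.04 / 1.5
   = 503.36 m^3/s per cm.

503.36


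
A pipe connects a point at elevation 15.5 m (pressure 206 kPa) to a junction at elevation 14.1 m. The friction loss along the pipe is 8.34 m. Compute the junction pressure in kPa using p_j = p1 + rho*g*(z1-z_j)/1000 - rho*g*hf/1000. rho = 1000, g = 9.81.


Junction pressure: p_j = p1 + rho*g*(z1 - z_j)/1000 - rho*g*hf/1000.
Elevation term = 1000*9.81*(15.5 - 14.1)/1000 = 13.734 kPa.
Friction term = 1000*9.81*8.34/1000 = 81.815 kPa.
p_j = 206 + 13.734 - 81.815 = 137.92 kPa.

137.92


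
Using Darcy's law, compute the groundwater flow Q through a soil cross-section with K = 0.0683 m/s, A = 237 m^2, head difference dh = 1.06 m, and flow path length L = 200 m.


Darcy's law: Q = K * A * i, where i = dh/L.
Hydraulic gradient i = 1.06 / 200 = 0.0053.
Q = 0.0683 * 237 * 0.0053
  = 0.0858 m^3/s.

0.0858


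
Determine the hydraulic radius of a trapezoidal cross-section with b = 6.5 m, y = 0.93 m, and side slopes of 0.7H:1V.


For a trapezoidal section with side slope z:
A = (b + z*y)*y = (6.5 + 0.7*0.93)*0.93 = 6.65 m^2.
P = b + 2*y*sqrt(1 + z^2) = 6.5 + 2*0.93*sqrt(1 + 0.7^2) = 8.77 m.
R = A/P = 6.65 / 8.77 = 0.7583 m.

0.7583


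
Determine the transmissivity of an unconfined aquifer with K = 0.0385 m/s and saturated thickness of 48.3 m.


Transmissivity is defined as T = K * h.
T = 0.0385 * 48.3
  = 1.8595 m^2/s.

1.8595


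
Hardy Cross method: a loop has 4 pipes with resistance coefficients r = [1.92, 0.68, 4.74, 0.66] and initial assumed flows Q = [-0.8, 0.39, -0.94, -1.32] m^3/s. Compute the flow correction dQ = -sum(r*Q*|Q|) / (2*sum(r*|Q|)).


Numerator terms (r*Q*|Q|): 1.92*-0.8*|-0.8| = -1.2288; 0.68*0.39*|0.39| = 0.1034; 4.74*-0.94*|-0.94| = -4.1883; 0.66*-1.32*|-1.32| = -1.15.
Sum of numerator = -6.4636.
Denominator terms (r*|Q|): 1.92*|-0.8| = 1.536; 0.68*|0.39| = 0.2652; 4.74*|-0.94| = 4.4556; 0.66*|-1.32| = 0.8712.
2 * sum of denominator = 2 * 7.128 = 14.256.
dQ = --6.4636 / 14.256 = 0.4534 m^3/s.

0.4534


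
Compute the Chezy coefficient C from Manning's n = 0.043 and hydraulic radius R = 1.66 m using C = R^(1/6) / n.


The Chezy coefficient relates to Manning's n through C = R^(1/6) / n.
R^(1/6) = 1.66^(1/6) = 1.08814.
C = 1.08814 / 0.043 = 25.31 m^(1/2)/s.

25.31


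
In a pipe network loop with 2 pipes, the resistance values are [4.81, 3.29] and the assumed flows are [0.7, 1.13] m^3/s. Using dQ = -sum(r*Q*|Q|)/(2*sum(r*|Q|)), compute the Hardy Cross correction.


Numerator terms (r*Q*|Q|): 4.81*0.7*|0.7| = 2.3569; 3.29*1.13*|1.13| = 4.201.
Sum of numerator = 6.5579.
Denominator terms (r*|Q|): 4.81*|0.7| = 3.367; 3.29*|1.13| = 3.7177.
2 * sum of denominator = 2 * 7.0847 = 14.1694.
dQ = -6.5579 / 14.1694 = -0.4628 m^3/s.

-0.4628


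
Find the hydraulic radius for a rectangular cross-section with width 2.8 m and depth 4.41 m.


For a rectangular section:
Flow area A = b * y = 2.8 * 4.41 = 12.35 m^2.
Wetted perimeter P = b + 2y = 2.8 + 2*4.41 = 11.62 m.
Hydraulic radius R = A/P = 12.35 / 11.62 = 1.0627 m.

1.0627


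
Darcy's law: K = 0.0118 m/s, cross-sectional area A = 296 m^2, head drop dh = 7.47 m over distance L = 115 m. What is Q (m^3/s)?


Darcy's law: Q = K * A * i, where i = dh/L.
Hydraulic gradient i = 7.47 / 115 = 0.064957.
Q = 0.0118 * 296 * 0.064957
  = 0.2269 m^3/s.

0.2269


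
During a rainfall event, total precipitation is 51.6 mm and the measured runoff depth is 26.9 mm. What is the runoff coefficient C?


The runoff coefficient C = runoff depth / rainfall depth.
C = 26.9 / 51.6
  = 0.5213.

0.5213


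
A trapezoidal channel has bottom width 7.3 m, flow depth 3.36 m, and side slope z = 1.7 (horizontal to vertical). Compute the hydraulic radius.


For a trapezoidal section with side slope z:
A = (b + z*y)*y = (7.3 + 1.7*3.36)*3.36 = 43.72 m^2.
P = b + 2*y*sqrt(1 + z^2) = 7.3 + 2*3.36*sqrt(1 + 1.7^2) = 20.554 m.
R = A/P = 43.72 / 20.554 = 2.1271 m.

2.1271


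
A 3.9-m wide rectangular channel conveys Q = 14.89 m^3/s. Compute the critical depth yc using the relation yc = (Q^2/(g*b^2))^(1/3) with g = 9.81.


Using yc = (Q^2 / (g * b^2))^(1/3):
Q^2 = 14.89^2 = 221.71.
g * b^2 = 9.81 * 3.9^2 = 9.81 * 15.21 = 149.21.
Q^2 / (g*b^2) = 221.71 / 149.21 = 1.4859.
yc = 1.4859^(1/3) = 1.1411 m.

1.1411


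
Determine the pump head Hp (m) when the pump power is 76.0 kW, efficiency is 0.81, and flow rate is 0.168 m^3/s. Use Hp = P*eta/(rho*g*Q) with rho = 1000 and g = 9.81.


Pump head formula: Hp = P * eta / (rho * g * Q).
Numerator: P * eta = 76.0 * 1000 * 0.81 = 61560.0 W.
Denominator: rho * g * Q = 1000 * 9.81 * 0.168 = 1648.08.
Hp = 61560.0 / 1648.08 = 37.35 m.

37.35


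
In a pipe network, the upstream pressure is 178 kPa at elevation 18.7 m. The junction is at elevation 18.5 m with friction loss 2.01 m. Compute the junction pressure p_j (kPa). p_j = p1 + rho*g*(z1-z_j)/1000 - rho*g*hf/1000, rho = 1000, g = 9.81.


Junction pressure: p_j = p1 + rho*g*(z1 - z_j)/1000 - rho*g*hf/1000.
Elevation term = 1000*9.81*(18.7 - 18.5)/1000 = 1.962 kPa.
Friction term = 1000*9.81*2.01/1000 = 19.718 kPa.
p_j = 178 + 1.962 - 19.718 = 160.24 kPa.

160.24


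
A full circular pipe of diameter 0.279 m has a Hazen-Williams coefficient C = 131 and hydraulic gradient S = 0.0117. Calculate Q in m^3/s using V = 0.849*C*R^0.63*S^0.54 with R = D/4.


For a full circular pipe, R = D/4 = 0.279/4 = 0.0698 m.
V = 0.849 * 131 * 0.0698^0.63 * 0.0117^0.54
  = 0.849 * 131 * 0.186824 * 0.090536
  = 1.8812 m/s.
Pipe area A = pi*D^2/4 = pi*0.279^2/4 = 0.0611 m^2.
Q = A * V = 0.0611 * 1.8812 = 0.115 m^3/s.

0.115


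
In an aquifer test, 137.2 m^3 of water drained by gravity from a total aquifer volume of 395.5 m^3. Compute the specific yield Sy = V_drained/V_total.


Specific yield Sy = Volume drained / Total volume.
Sy = 137.2 / 395.5
   = 0.3469.

0.3469


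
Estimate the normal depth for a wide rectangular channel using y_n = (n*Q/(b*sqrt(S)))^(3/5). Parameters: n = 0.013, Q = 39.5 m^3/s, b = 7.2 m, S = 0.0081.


We use the wide-channel approximation y_n = (n*Q/(b*sqrt(S)))^(3/5).
sqrt(S) = sqrt(0.0081) = 0.09.
Numerator: n*Q = 0.013 * 39.5 = 0.5135.
Denominator: b*sqrt(S) = 7.2 * 0.09 = 0.648.
arg = 0.7924.
y_n = 0.7924^(3/5) = 0.8697 m.

0.8697


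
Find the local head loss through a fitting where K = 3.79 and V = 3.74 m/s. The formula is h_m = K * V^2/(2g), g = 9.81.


Minor loss formula: h_m = K * V^2/(2g).
V^2 = 3.74^2 = 13.9876.
V^2/(2g) = 13.9876 / 19.62 = 0.7129 m.
h_m = 3.79 * 0.7129 = 2.702 m.

2.702


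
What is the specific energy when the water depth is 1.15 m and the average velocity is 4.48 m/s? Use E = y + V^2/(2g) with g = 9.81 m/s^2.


Specific energy E = y + V^2/(2g).
Velocity head = V^2/(2g) = 4.48^2 / (2*9.81) = 20.0704 / 19.62 = 1.023 m.
E = 1.15 + 1.023 = 2.173 m.

2.173


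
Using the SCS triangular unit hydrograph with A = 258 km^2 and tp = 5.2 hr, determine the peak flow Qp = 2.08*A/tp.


SCS formula: Qp = 2.08 * A / tp.
Qp = 2.08 * 258 / 5.2
   = 536.64 / 5.2
   = 103.2 m^3/s per cm.

103.2


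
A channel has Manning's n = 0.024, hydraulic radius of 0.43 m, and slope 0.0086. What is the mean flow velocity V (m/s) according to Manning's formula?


Manning's equation gives V = (1/n) * R^(2/3) * S^(1/2).
First, compute R^(2/3) = 0.43^(2/3) = 0.5697.
Next, S^(1/2) = 0.0086^(1/2) = 0.092736.
Then 1/n = 1/0.024 = 41.67.
V = 41.67 * 0.5697 * 0.092736 = 2.2013 m/s.

2.2013


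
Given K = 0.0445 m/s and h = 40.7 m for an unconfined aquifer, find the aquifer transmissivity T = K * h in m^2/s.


Transmissivity is defined as T = K * h.
T = 0.0445 * 40.7
  = 1.8112 m^2/s.

1.8112


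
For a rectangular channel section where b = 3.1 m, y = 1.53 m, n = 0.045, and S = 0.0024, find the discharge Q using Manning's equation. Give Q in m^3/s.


For a rectangular channel, the cross-sectional area A = b * y = 3.1 * 1.53 = 4.74 m^2.
The wetted perimeter P = b + 2y = 3.1 + 2*1.53 = 6.16 m.
Hydraulic radius R = A/P = 4.74/6.16 = 0.77 m.
Velocity V = (1/n)*R^(2/3)*S^(1/2) = (1/0.045)*0.77^(2/3)*0.0024^(1/2) = 0.9146 m/s.
Discharge Q = A * V = 4.74 * 0.9146 = 4.338 m^3/s.

4.338


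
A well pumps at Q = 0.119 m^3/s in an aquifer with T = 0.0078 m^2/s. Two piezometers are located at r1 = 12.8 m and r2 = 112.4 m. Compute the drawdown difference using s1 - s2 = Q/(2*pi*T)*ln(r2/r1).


Thiem equation: s1 - s2 = Q/(2*pi*T) * ln(r2/r1).
ln(r2/r1) = ln(112.4/12.8) = 2.1726.
Q/(2*pi*T) = 0.119 / (2*pi*0.0078) = 0.119 / 0.049 = 2.4281.
s1 - s2 = 2.4281 * 2.1726 = 5.2754 m.

5.2754


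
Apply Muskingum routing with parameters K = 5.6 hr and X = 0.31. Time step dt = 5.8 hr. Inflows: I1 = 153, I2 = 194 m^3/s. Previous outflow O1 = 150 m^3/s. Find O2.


Muskingum coefficients:
denom = 2*K*(1-X) + dt = 2*5.6*(1-0.31) + 5.8 = 13.528.
C0 = (dt - 2*K*X)/denom = (5.8 - 2*5.6*0.31)/13.528 = 0.1721.
C1 = (dt + 2*K*X)/denom = (5.8 + 2*5.6*0.31)/13.528 = 0.6854.
C2 = (2*K*(1-X) - dt)/denom = 0.1425.
O2 = C0*I2 + C1*I1 + C2*O1
   = 0.1721*194 + 0.6854*153 + 0.1425*150
   = 159.63 m^3/s.

159.63


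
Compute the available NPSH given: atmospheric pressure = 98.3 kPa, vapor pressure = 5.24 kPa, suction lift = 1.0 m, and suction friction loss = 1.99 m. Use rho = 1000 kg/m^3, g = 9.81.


NPSHa = p_atm/(rho*g) - z_s - hf_s - p_vap/(rho*g).
p_atm/(rho*g) = 98.3*1000 / (1000*9.81) = 10.02 m.
p_vap/(rho*g) = 5.24*1000 / (1000*9.81) = 0.534 m.
NPSHa = 10.02 - 1.0 - 1.99 - 0.534
      = 6.5 m.

6.5


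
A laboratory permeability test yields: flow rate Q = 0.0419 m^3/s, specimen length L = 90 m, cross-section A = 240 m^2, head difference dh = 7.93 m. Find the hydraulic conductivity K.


From K = Q*L / (A*dh):
Numerator: Q*L = 0.0419 * 90 = 3.771.
Denominator: A*dh = 240 * 7.93 = 1903.2.
K = 3.771 / 1903.2 = 0.001981 m/s.

0.001981


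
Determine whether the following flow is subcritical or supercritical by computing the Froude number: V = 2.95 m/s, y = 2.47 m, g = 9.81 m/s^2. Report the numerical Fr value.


The Froude number is defined as Fr = V / sqrt(g*y).
g*y = 9.81 * 2.47 = 24.2307.
sqrt(g*y) = sqrt(24.2307) = 4.9225.
Fr = 2.95 / 4.9225 = 0.5993.
Since Fr < 1, the flow is subcritical.

0.5993


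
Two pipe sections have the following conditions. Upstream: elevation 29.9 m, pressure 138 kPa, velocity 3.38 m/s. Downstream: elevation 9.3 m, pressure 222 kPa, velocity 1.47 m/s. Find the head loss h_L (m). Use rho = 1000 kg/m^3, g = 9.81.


Total head at each section: H = z + p/(rho*g) + V^2/(2g).
H1 = 29.9 + 138*1000/(1000*9.81) + 3.38^2/(2*9.81)
   = 29.9 + 14.067 + 0.5823
   = 44.55 m.
H2 = 9.3 + 222*1000/(1000*9.81) + 1.47^2/(2*9.81)
   = 9.3 + 22.63 + 0.1101
   = 32.04 m.
h_L = H1 - H2 = 44.55 - 32.04 = 12.509 m.

12.509


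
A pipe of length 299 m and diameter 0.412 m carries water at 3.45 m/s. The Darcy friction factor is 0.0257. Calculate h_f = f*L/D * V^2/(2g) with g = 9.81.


Darcy-Weisbach equation: h_f = f * (L/D) * V^2/(2g).
f * L/D = 0.0257 * 299/0.412 = 18.6512.
V^2/(2g) = 3.45^2 / (2*9.81) = 11.9025 / 19.62 = 0.6067 m.
h_f = 18.6512 * 0.6067 = 11.315 m.

11.315


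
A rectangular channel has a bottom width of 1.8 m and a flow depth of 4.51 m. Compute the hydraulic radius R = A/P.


For a rectangular section:
Flow area A = b * y = 1.8 * 4.51 = 8.12 m^2.
Wetted perimeter P = b + 2y = 1.8 + 2*4.51 = 10.82 m.
Hydraulic radius R = A/P = 8.12 / 10.82 = 0.7503 m.

0.7503


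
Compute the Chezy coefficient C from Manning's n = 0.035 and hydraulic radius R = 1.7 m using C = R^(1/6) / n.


The Chezy coefficient relates to Manning's n through C = R^(1/6) / n.
R^(1/6) = 1.7^(1/6) = 1.092467.
C = 1.092467 / 0.035 = 31.21 m^(1/2)/s.

31.21


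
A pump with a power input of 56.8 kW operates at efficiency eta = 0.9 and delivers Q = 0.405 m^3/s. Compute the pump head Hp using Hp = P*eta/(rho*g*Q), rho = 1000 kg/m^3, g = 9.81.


Pump head formula: Hp = P * eta / (rho * g * Q).
Numerator: P * eta = 56.8 * 1000 * 0.9 = 51120.0 W.
Denominator: rho * g * Q = 1000 * 9.81 * 0.405 = 3973.05.
Hp = 51120.0 / 3973.05 = 12.87 m.

12.87


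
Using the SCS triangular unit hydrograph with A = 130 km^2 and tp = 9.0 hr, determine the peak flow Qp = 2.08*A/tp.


SCS formula: Qp = 2.08 * A / tp.
Qp = 2.08 * 130 / 9.0
   = 270.4 / 9.0
   = 30.04 m^3/s per cm.

30.04


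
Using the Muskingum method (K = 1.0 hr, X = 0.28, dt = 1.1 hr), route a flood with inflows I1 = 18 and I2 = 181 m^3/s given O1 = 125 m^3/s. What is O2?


Muskingum coefficients:
denom = 2*K*(1-X) + dt = 2*1.0*(1-0.28) + 1.1 = 2.54.
C0 = (dt - 2*K*X)/denom = (1.1 - 2*1.0*0.28)/2.54 = 0.2126.
C1 = (dt + 2*K*X)/denom = (1.1 + 2*1.0*0.28)/2.54 = 0.6535.
C2 = (2*K*(1-X) - dt)/denom = 0.1339.
O2 = C0*I2 + C1*I1 + C2*O1
   = 0.2126*181 + 0.6535*18 + 0.1339*125
   = 66.98 m^3/s.

66.98


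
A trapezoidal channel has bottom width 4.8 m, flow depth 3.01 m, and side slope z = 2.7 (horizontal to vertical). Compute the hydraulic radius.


For a trapezoidal section with side slope z:
A = (b + z*y)*y = (4.8 + 2.7*3.01)*3.01 = 38.91 m^2.
P = b + 2*y*sqrt(1 + z^2) = 4.8 + 2*3.01*sqrt(1 + 2.7^2) = 22.133 m.
R = A/P = 38.91 / 22.133 = 1.758 m.

1.758


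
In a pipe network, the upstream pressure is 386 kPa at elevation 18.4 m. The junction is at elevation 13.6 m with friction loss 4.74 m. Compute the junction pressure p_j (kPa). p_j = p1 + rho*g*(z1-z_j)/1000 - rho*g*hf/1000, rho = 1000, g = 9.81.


Junction pressure: p_j = p1 + rho*g*(z1 - z_j)/1000 - rho*g*hf/1000.
Elevation term = 1000*9.81*(18.4 - 13.6)/1000 = 47.088 kPa.
Friction term = 1000*9.81*4.74/1000 = 46.499 kPa.
p_j = 386 + 47.088 - 46.499 = 386.59 kPa.

386.59


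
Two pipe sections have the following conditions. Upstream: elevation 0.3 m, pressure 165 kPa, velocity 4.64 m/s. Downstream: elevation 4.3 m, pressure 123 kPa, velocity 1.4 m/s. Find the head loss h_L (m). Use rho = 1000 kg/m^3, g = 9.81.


Total head at each section: H = z + p/(rho*g) + V^2/(2g).
H1 = 0.3 + 165*1000/(1000*9.81) + 4.64^2/(2*9.81)
   = 0.3 + 16.82 + 1.0973
   = 18.217 m.
H2 = 4.3 + 123*1000/(1000*9.81) + 1.4^2/(2*9.81)
   = 4.3 + 12.538 + 0.0999
   = 16.938 m.
h_L = H1 - H2 = 18.217 - 16.938 = 1.279 m.

1.279


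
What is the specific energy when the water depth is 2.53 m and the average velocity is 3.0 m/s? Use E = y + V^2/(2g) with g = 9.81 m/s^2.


Specific energy E = y + V^2/(2g).
Velocity head = V^2/(2g) = 3.0^2 / (2*9.81) = 9.0 / 19.62 = 0.4587 m.
E = 2.53 + 0.4587 = 2.9887 m.

2.9887


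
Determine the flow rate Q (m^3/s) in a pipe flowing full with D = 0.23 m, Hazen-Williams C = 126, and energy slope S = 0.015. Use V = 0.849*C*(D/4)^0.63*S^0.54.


For a full circular pipe, R = D/4 = 0.23/4 = 0.0575 m.
V = 0.849 * 126 * 0.0575^0.63 * 0.015^0.54
  = 0.849 * 126 * 0.165421 * 0.103535
  = 1.8321 m/s.
Pipe area A = pi*D^2/4 = pi*0.23^2/4 = 0.0415 m^2.
Q = A * V = 0.0415 * 1.8321 = 0.0761 m^3/s.

0.0761


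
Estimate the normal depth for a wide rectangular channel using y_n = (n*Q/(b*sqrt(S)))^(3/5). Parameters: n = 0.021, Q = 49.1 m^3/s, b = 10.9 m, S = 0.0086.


We use the wide-channel approximation y_n = (n*Q/(b*sqrt(S)))^(3/5).
sqrt(S) = sqrt(0.0086) = 0.092736.
Numerator: n*Q = 0.021 * 49.1 = 1.0311.
Denominator: b*sqrt(S) = 10.9 * 0.092736 = 1.010822.
arg = 1.0201.
y_n = 1.0201^(3/5) = 1.012 m.

1.012


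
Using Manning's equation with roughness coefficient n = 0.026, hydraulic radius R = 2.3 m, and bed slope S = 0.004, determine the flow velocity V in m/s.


Manning's equation gives V = (1/n) * R^(2/3) * S^(1/2).
First, compute R^(2/3) = 2.3^(2/3) = 1.7424.
Next, S^(1/2) = 0.004^(1/2) = 0.063246.
Then 1/n = 1/0.026 = 38.46.
V = 38.46 * 1.7424 * 0.063246 = 4.2385 m/s.

4.2385


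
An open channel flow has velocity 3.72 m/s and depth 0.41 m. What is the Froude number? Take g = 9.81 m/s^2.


The Froude number is defined as Fr = V / sqrt(g*y).
g*y = 9.81 * 0.41 = 4.0221.
sqrt(g*y) = sqrt(4.0221) = 2.0055.
Fr = 3.72 / 2.0055 = 1.8549.

1.8549


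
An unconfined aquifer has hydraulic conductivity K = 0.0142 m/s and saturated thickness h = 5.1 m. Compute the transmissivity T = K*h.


Transmissivity is defined as T = K * h.
T = 0.0142 * 5.1
  = 0.0724 m^2/s.

0.0724


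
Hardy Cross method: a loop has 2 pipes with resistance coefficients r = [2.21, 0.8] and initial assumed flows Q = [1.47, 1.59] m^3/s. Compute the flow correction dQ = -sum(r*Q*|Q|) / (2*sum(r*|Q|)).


Numerator terms (r*Q*|Q|): 2.21*1.47*|1.47| = 4.7756; 0.8*1.59*|1.59| = 2.0225.
Sum of numerator = 6.7981.
Denominator terms (r*|Q|): 2.21*|1.47| = 3.2487; 0.8*|1.59| = 1.272.
2 * sum of denominator = 2 * 4.5207 = 9.0414.
dQ = -6.7981 / 9.0414 = -0.7519 m^3/s.

-0.7519


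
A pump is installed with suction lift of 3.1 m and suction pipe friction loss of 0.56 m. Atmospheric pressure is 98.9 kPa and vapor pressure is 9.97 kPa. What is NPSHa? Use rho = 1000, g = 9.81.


NPSHa = p_atm/(rho*g) - z_s - hf_s - p_vap/(rho*g).
p_atm/(rho*g) = 98.9*1000 / (1000*9.81) = 10.082 m.
p_vap/(rho*g) = 9.97*1000 / (1000*9.81) = 1.016 m.
NPSHa = 10.082 - 3.1 - 0.56 - 1.016
      = 5.41 m.

5.41


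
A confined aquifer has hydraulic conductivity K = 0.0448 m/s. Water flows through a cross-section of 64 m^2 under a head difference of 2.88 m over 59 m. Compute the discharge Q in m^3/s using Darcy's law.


Darcy's law: Q = K * A * i, where i = dh/L.
Hydraulic gradient i = 2.88 / 59 = 0.048814.
Q = 0.0448 * 64 * 0.048814
  = 0.14 m^3/s.

0.14


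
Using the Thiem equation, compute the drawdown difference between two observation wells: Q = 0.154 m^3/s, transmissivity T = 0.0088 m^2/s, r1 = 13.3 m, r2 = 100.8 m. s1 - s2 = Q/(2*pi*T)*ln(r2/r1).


Thiem equation: s1 - s2 = Q/(2*pi*T) * ln(r2/r1).
ln(r2/r1) = ln(100.8/13.3) = 2.0254.
Q/(2*pi*T) = 0.154 / (2*pi*0.0088) = 0.154 / 0.0553 = 2.7852.
s1 - s2 = 2.7852 * 2.0254 = 5.6411 m.

5.6411


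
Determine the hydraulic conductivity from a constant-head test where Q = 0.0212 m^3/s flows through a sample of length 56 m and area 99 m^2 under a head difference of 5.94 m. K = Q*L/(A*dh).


From K = Q*L / (A*dh):
Numerator: Q*L = 0.0212 * 56 = 1.1872.
Denominator: A*dh = 99 * 5.94 = 588.06.
K = 1.1872 / 588.06 = 0.002019 m/s.

0.002019


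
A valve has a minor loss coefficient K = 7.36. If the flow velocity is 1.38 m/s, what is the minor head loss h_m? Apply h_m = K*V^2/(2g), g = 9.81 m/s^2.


Minor loss formula: h_m = K * V^2/(2g).
V^2 = 1.38^2 = 1.9044.
V^2/(2g) = 1.9044 / 19.62 = 0.0971 m.
h_m = 7.36 * 0.0971 = 0.7144 m.

0.7144


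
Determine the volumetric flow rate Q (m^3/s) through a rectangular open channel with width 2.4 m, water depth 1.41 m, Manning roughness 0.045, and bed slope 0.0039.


For a rectangular channel, the cross-sectional area A = b * y = 2.4 * 1.41 = 3.38 m^2.
The wetted perimeter P = b + 2y = 2.4 + 2*1.41 = 5.22 m.
Hydraulic radius R = A/P = 3.38/5.22 = 0.6483 m.
Velocity V = (1/n)*R^(2/3)*S^(1/2) = (1/0.045)*0.6483^(2/3)*0.0039^(1/2) = 1.0395 m/s.
Discharge Q = A * V = 3.38 * 1.0395 = 3.518 m^3/s.

3.518


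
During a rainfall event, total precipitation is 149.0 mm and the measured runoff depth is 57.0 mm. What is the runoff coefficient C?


The runoff coefficient C = runoff depth / rainfall depth.
C = 57.0 / 149.0
  = 0.3826.

0.3826


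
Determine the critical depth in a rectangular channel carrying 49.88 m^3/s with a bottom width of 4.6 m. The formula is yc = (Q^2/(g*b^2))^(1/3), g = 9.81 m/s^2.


Using yc = (Q^2 / (g * b^2))^(1/3):
Q^2 = 49.88^2 = 2488.01.
g * b^2 = 9.81 * 4.6^2 = 9.81 * 21.16 = 207.58.
Q^2 / (g*b^2) = 2488.01 / 207.58 = 11.9858.
yc = 11.9858^(1/3) = 2.2885 m.

2.2885


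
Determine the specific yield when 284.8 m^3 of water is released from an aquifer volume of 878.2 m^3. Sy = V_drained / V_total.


Specific yield Sy = Volume drained / Total volume.
Sy = 284.8 / 878.2
   = 0.3243.

0.3243


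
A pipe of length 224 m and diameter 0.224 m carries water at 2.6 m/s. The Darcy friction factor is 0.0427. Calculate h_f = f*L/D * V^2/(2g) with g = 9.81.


Darcy-Weisbach equation: h_f = f * (L/D) * V^2/(2g).
f * L/D = 0.0427 * 224/0.224 = 42.7.
V^2/(2g) = 2.6^2 / (2*9.81) = 6.76 / 19.62 = 0.3445 m.
h_f = 42.7 * 0.3445 = 14.712 m.

14.712


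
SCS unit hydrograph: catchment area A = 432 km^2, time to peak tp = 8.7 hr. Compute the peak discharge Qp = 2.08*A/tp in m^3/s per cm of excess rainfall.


SCS formula: Qp = 2.08 * A / tp.
Qp = 2.08 * 432 / 8.7
   = 898.56 / 8.7
   = 103.28 m^3/s per cm.

103.28


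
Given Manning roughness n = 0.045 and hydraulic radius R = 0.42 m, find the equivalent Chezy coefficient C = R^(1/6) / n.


The Chezy coefficient relates to Manning's n through C = R^(1/6) / n.
R^(1/6) = 0.42^(1/6) = 0.865383.
C = 0.865383 / 0.045 = 19.23 m^(1/2)/s.

19.23


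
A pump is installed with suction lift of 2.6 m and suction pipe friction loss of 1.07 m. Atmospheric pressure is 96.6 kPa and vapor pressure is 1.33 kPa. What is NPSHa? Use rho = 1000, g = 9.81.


NPSHa = p_atm/(rho*g) - z_s - hf_s - p_vap/(rho*g).
p_atm/(rho*g) = 96.6*1000 / (1000*9.81) = 9.847 m.
p_vap/(rho*g) = 1.33*1000 / (1000*9.81) = 0.136 m.
NPSHa = 9.847 - 2.6 - 1.07 - 0.136
      = 6.04 m.

6.04


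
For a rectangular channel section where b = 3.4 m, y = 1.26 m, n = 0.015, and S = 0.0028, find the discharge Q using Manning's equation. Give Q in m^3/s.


For a rectangular channel, the cross-sectional area A = b * y = 3.4 * 1.26 = 4.28 m^2.
The wetted perimeter P = b + 2y = 3.4 + 2*1.26 = 5.92 m.
Hydraulic radius R = A/P = 4.28/5.92 = 0.7236 m.
Velocity V = (1/n)*R^(2/3)*S^(1/2) = (1/0.015)*0.7236^(2/3)*0.0028^(1/2) = 2.8434 m/s.
Discharge Q = A * V = 4.28 * 2.8434 = 12.181 m^3/s.

12.181


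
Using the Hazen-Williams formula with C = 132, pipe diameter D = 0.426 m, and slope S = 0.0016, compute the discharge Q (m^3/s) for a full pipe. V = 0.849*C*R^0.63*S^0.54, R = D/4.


For a full circular pipe, R = D/4 = 0.426/4 = 0.1065 m.
V = 0.849 * 132 * 0.1065^0.63 * 0.0016^0.54
  = 0.849 * 132 * 0.24391 * 0.030919
  = 0.8452 m/s.
Pipe area A = pi*D^2/4 = pi*0.426^2/4 = 0.1425 m^2.
Q = A * V = 0.1425 * 0.8452 = 0.1205 m^3/s.

0.1205


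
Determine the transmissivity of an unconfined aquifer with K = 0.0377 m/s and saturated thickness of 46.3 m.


Transmissivity is defined as T = K * h.
T = 0.0377 * 46.3
  = 1.7455 m^2/s.

1.7455


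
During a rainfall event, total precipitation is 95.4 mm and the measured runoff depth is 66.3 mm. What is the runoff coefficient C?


The runoff coefficient C = runoff depth / rainfall depth.
C = 66.3 / 95.4
  = 0.695.

0.695


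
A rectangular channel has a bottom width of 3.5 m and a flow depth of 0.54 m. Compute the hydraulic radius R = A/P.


For a rectangular section:
Flow area A = b * y = 3.5 * 0.54 = 1.89 m^2.
Wetted perimeter P = b + 2y = 3.5 + 2*0.54 = 4.58 m.
Hydraulic radius R = A/P = 1.89 / 4.58 = 0.4127 m.

0.4127


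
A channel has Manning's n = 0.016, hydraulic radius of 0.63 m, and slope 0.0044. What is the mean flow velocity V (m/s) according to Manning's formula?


Manning's equation gives V = (1/n) * R^(2/3) * S^(1/2).
First, compute R^(2/3) = 0.63^(2/3) = 0.7349.
Next, S^(1/2) = 0.0044^(1/2) = 0.066332.
Then 1/n = 1/0.016 = 62.5.
V = 62.5 * 0.7349 * 0.066332 = 3.0467 m/s.

3.0467


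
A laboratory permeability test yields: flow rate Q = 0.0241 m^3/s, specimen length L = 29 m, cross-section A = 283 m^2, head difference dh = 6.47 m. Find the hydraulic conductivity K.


From K = Q*L / (A*dh):
Numerator: Q*L = 0.0241 * 29 = 0.6989.
Denominator: A*dh = 283 * 6.47 = 1831.01.
K = 0.6989 / 1831.01 = 0.000382 m/s.

0.000382


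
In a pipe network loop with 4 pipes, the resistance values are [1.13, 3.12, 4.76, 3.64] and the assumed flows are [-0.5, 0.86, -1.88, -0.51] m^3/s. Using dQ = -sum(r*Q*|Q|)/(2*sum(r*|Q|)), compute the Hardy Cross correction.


Numerator terms (r*Q*|Q|): 1.13*-0.5*|-0.5| = -0.2825; 3.12*0.86*|0.86| = 2.3076; 4.76*-1.88*|-1.88| = -16.8237; 3.64*-0.51*|-0.51| = -0.9468.
Sum of numerator = -15.7455.
Denominator terms (r*|Q|): 1.13*|-0.5| = 0.565; 3.12*|0.86| = 2.6832; 4.76*|-1.88| = 8.9488; 3.64*|-0.51| = 1.8564.
2 * sum of denominator = 2 * 14.0534 = 28.1068.
dQ = --15.7455 / 28.1068 = 0.5602 m^3/s.

0.5602


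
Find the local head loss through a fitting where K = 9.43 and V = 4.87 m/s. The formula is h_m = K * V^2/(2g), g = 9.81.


Minor loss formula: h_m = K * V^2/(2g).
V^2 = 4.87^2 = 23.7169.
V^2/(2g) = 23.7169 / 19.62 = 1.2088 m.
h_m = 9.43 * 1.2088 = 11.3991 m.

11.3991


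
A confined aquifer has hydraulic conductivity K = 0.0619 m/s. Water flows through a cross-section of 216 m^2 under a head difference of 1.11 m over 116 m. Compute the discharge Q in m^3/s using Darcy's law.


Darcy's law: Q = K * A * i, where i = dh/L.
Hydraulic gradient i = 1.11 / 116 = 0.009569.
Q = 0.0619 * 216 * 0.009569
  = 0.1279 m^3/s.

0.1279


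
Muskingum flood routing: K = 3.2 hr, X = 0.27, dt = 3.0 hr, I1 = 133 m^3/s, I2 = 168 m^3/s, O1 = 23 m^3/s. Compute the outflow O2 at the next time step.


Muskingum coefficients:
denom = 2*K*(1-X) + dt = 2*3.2*(1-0.27) + 3.0 = 7.672.
C0 = (dt - 2*K*X)/denom = (3.0 - 2*3.2*0.27)/7.672 = 0.1658.
C1 = (dt + 2*K*X)/denom = (3.0 + 2*3.2*0.27)/7.672 = 0.6163.
C2 = (2*K*(1-X) - dt)/denom = 0.2179.
O2 = C0*I2 + C1*I1 + C2*O1
   = 0.1658*168 + 0.6163*133 + 0.2179*23
   = 114.83 m^3/s.

114.83


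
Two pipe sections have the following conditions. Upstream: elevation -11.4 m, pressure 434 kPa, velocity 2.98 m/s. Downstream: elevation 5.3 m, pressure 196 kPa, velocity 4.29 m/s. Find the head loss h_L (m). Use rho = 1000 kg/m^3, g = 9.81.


Total head at each section: H = z + p/(rho*g) + V^2/(2g).
H1 = -11.4 + 434*1000/(1000*9.81) + 2.98^2/(2*9.81)
   = -11.4 + 44.241 + 0.4526
   = 33.293 m.
H2 = 5.3 + 196*1000/(1000*9.81) + 4.29^2/(2*9.81)
   = 5.3 + 19.98 + 0.938
   = 26.218 m.
h_L = H1 - H2 = 33.293 - 26.218 = 7.076 m.

7.076


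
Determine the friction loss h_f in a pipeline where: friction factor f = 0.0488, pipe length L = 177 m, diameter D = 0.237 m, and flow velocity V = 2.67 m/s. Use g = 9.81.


Darcy-Weisbach equation: h_f = f * (L/D) * V^2/(2g).
f * L/D = 0.0488 * 177/0.237 = 36.4456.
V^2/(2g) = 2.67^2 / (2*9.81) = 7.1289 / 19.62 = 0.3633 m.
h_f = 36.4456 * 0.3633 = 13.242 m.

13.242


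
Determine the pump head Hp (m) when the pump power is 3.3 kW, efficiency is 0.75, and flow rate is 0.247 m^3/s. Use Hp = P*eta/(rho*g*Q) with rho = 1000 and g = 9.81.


Pump head formula: Hp = P * eta / (rho * g * Q).
Numerator: P * eta = 3.3 * 1000 * 0.75 = 2475.0 W.
Denominator: rho * g * Q = 1000 * 9.81 * 0.247 = 2423.07.
Hp = 2475.0 / 2423.07 = 1.02 m.

1.02


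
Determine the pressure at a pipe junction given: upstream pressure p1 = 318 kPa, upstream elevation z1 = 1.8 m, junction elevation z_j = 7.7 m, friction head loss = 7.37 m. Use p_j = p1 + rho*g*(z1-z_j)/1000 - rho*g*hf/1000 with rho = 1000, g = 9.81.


Junction pressure: p_j = p1 + rho*g*(z1 - z_j)/1000 - rho*g*hf/1000.
Elevation term = 1000*9.81*(1.8 - 7.7)/1000 = -57.879 kPa.
Friction term = 1000*9.81*7.37/1000 = 72.3 kPa.
p_j = 318 + -57.879 - 72.3 = 187.82 kPa.

187.82


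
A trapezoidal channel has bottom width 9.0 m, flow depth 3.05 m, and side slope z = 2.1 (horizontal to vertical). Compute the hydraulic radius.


For a trapezoidal section with side slope z:
A = (b + z*y)*y = (9.0 + 2.1*3.05)*3.05 = 46.985 m^2.
P = b + 2*y*sqrt(1 + z^2) = 9.0 + 2*3.05*sqrt(1 + 2.1^2) = 23.188 m.
R = A/P = 46.985 / 23.188 = 2.0263 m.

2.0263


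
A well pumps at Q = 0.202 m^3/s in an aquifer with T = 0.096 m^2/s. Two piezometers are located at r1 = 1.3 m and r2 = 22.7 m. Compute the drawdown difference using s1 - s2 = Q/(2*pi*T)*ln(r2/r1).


Thiem equation: s1 - s2 = Q/(2*pi*T) * ln(r2/r1).
ln(r2/r1) = ln(22.7/1.3) = 2.86.
Q/(2*pi*T) = 0.202 / (2*pi*0.096) = 0.202 / 0.6032 = 0.3349.
s1 - s2 = 0.3349 * 2.86 = 0.9578 m.

0.9578


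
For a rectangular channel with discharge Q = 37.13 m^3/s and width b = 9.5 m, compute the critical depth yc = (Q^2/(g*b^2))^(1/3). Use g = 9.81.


Using yc = (Q^2 / (g * b^2))^(1/3):
Q^2 = 37.13^2 = 1378.64.
g * b^2 = 9.81 * 9.5^2 = 9.81 * 90.25 = 885.35.
Q^2 / (g*b^2) = 1378.64 / 885.35 = 1.5572.
yc = 1.5572^(1/3) = 1.1591 m.

1.1591


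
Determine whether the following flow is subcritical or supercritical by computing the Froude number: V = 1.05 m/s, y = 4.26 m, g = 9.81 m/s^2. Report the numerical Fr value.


The Froude number is defined as Fr = V / sqrt(g*y).
g*y = 9.81 * 4.26 = 41.7906.
sqrt(g*y) = sqrt(41.7906) = 6.4646.
Fr = 1.05 / 6.4646 = 0.1624.
Since Fr < 1, the flow is subcritical.

0.1624


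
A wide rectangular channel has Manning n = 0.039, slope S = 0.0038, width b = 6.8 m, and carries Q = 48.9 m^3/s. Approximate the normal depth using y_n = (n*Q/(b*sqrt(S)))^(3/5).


We use the wide-channel approximation y_n = (n*Q/(b*sqrt(S)))^(3/5).
sqrt(S) = sqrt(0.0038) = 0.061644.
Numerator: n*Q = 0.039 * 48.9 = 1.9071.
Denominator: b*sqrt(S) = 6.8 * 0.061644 = 0.419179.
arg = 4.5496.
y_n = 4.5496^(3/5) = 2.4819 m.

2.4819


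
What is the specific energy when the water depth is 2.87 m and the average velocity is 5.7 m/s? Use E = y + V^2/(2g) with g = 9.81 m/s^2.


Specific energy E = y + V^2/(2g).
Velocity head = V^2/(2g) = 5.7^2 / (2*9.81) = 32.49 / 19.62 = 1.656 m.
E = 2.87 + 1.656 = 4.526 m.

4.526


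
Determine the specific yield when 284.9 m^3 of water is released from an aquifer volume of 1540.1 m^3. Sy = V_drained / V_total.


Specific yield Sy = Volume drained / Total volume.
Sy = 284.9 / 1540.1
   = 0.185.

0.185


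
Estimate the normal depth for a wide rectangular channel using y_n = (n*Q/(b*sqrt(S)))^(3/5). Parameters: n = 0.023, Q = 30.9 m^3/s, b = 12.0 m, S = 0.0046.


We use the wide-channel approximation y_n = (n*Q/(b*sqrt(S)))^(3/5).
sqrt(S) = sqrt(0.0046) = 0.067823.
Numerator: n*Q = 0.023 * 30.9 = 0.7107.
Denominator: b*sqrt(S) = 12.0 * 0.067823 = 0.813876.
arg = 0.8732.
y_n = 0.8732^(3/5) = 0.9219 m.

0.9219


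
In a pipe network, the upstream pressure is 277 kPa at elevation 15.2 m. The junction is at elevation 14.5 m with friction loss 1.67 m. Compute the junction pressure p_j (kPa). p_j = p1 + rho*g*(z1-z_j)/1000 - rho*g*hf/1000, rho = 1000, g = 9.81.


Junction pressure: p_j = p1 + rho*g*(z1 - z_j)/1000 - rho*g*hf/1000.
Elevation term = 1000*9.81*(15.2 - 14.5)/1000 = 6.867 kPa.
Friction term = 1000*9.81*1.67/1000 = 16.383 kPa.
p_j = 277 + 6.867 - 16.383 = 267.48 kPa.

267.48


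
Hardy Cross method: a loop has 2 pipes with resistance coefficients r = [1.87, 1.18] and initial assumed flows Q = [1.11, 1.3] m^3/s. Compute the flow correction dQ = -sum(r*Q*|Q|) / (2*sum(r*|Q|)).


Numerator terms (r*Q*|Q|): 1.87*1.11*|1.11| = 2.304; 1.18*1.3*|1.3| = 1.9942.
Sum of numerator = 4.2982.
Denominator terms (r*|Q|): 1.87*|1.11| = 2.0757; 1.18*|1.3| = 1.534.
2 * sum of denominator = 2 * 3.6097 = 7.2194.
dQ = -4.2982 / 7.2194 = -0.5954 m^3/s.

-0.5954


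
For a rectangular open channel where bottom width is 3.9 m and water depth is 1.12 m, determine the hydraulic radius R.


For a rectangular section:
Flow area A = b * y = 3.9 * 1.12 = 4.37 m^2.
Wetted perimeter P = b + 2y = 3.9 + 2*1.12 = 6.14 m.
Hydraulic radius R = A/P = 4.37 / 6.14 = 0.7114 m.

0.7114


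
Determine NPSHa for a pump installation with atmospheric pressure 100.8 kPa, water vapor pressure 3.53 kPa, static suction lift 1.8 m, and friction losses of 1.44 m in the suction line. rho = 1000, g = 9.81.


NPSHa = p_atm/(rho*g) - z_s - hf_s - p_vap/(rho*g).
p_atm/(rho*g) = 100.8*1000 / (1000*9.81) = 10.275 m.
p_vap/(rho*g) = 3.53*1000 / (1000*9.81) = 0.36 m.
NPSHa = 10.275 - 1.8 - 1.44 - 0.36
      = 6.68 m.

6.68


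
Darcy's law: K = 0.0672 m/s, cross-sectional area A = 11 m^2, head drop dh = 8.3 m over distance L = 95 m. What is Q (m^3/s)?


Darcy's law: Q = K * A * i, where i = dh/L.
Hydraulic gradient i = 8.3 / 95 = 0.087368.
Q = 0.0672 * 11 * 0.087368
  = 0.0646 m^3/s.

0.0646


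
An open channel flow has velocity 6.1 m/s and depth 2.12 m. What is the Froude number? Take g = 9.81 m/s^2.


The Froude number is defined as Fr = V / sqrt(g*y).
g*y = 9.81 * 2.12 = 20.7972.
sqrt(g*y) = sqrt(20.7972) = 4.5604.
Fr = 6.1 / 4.5604 = 1.3376.

1.3376


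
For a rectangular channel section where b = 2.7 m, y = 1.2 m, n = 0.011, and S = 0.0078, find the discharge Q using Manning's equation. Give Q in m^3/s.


For a rectangular channel, the cross-sectional area A = b * y = 2.7 * 1.2 = 3.24 m^2.
The wetted perimeter P = b + 2y = 2.7 + 2*1.2 = 5.1 m.
Hydraulic radius R = A/P = 3.24/5.1 = 0.6353 m.
Velocity V = (1/n)*R^(2/3)*S^(1/2) = (1/0.011)*0.6353^(2/3)*0.0078^(1/2) = 5.9334 m/s.
Discharge Q = A * V = 3.24 * 5.9334 = 19.224 m^3/s.

19.224


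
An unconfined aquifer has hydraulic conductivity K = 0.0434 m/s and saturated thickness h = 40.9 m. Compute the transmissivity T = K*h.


Transmissivity is defined as T = K * h.
T = 0.0434 * 40.9
  = 1.7751 m^2/s.

1.7751


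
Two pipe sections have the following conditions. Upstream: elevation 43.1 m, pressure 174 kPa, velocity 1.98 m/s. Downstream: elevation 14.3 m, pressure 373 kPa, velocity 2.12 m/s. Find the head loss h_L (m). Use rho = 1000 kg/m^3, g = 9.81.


Total head at each section: H = z + p/(rho*g) + V^2/(2g).
H1 = 43.1 + 174*1000/(1000*9.81) + 1.98^2/(2*9.81)
   = 43.1 + 17.737 + 0.1998
   = 61.037 m.
H2 = 14.3 + 373*1000/(1000*9.81) + 2.12^2/(2*9.81)
   = 14.3 + 38.022 + 0.2291
   = 52.551 m.
h_L = H1 - H2 = 61.037 - 52.551 = 8.485 m.

8.485


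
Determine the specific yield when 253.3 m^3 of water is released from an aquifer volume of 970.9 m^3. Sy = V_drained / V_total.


Specific yield Sy = Volume drained / Total volume.
Sy = 253.3 / 970.9
   = 0.2609.

0.2609


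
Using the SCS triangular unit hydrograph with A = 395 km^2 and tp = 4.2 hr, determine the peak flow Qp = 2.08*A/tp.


SCS formula: Qp = 2.08 * A / tp.
Qp = 2.08 * 395 / 4.2
   = 821.6 / 4.2
   = 195.62 m^3/s per cm.

195.62


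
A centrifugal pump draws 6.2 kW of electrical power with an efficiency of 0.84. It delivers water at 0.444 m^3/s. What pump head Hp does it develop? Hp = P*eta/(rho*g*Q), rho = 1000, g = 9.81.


Pump head formula: Hp = P * eta / (rho * g * Q).
Numerator: P * eta = 6.2 * 1000 * 0.84 = 5208.0 W.
Denominator: rho * g * Q = 1000 * 9.81 * 0.444 = 4355.64.
Hp = 5208.0 / 4355.64 = 1.2 m.

1.2


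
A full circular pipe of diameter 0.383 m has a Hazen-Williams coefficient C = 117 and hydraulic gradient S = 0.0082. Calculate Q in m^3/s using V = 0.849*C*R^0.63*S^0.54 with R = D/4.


For a full circular pipe, R = D/4 = 0.383/4 = 0.0958 m.
V = 0.849 * 117 * 0.0958^0.63 * 0.0082^0.54
  = 0.849 * 117 * 0.228096 * 0.074724
  = 1.6931 m/s.
Pipe area A = pi*D^2/4 = pi*0.383^2/4 = 0.1152 m^2.
Q = A * V = 0.1152 * 1.6931 = 0.1951 m^3/s.

0.1951


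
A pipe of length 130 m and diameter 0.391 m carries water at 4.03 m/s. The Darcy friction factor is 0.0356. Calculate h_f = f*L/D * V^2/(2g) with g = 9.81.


Darcy-Weisbach equation: h_f = f * (L/D) * V^2/(2g).
f * L/D = 0.0356 * 130/0.391 = 11.8363.
V^2/(2g) = 4.03^2 / (2*9.81) = 16.2409 / 19.62 = 0.8278 m.
h_f = 11.8363 * 0.8278 = 9.798 m.

9.798


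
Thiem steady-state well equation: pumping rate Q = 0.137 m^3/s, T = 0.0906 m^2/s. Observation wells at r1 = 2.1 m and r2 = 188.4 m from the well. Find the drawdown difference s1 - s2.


Thiem equation: s1 - s2 = Q/(2*pi*T) * ln(r2/r1).
ln(r2/r1) = ln(188.4/2.1) = 4.4966.
Q/(2*pi*T) = 0.137 / (2*pi*0.0906) = 0.137 / 0.5693 = 0.2407.
s1 - s2 = 0.2407 * 4.4966 = 1.0822 m.

1.0822


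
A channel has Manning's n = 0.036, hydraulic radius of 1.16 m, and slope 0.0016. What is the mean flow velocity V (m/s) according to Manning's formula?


Manning's equation gives V = (1/n) * R^(2/3) * S^(1/2).
First, compute R^(2/3) = 1.16^(2/3) = 1.104.
Next, S^(1/2) = 0.0016^(1/2) = 0.04.
Then 1/n = 1/0.036 = 27.78.
V = 27.78 * 1.104 * 0.04 = 1.2267 m/s.

1.2267


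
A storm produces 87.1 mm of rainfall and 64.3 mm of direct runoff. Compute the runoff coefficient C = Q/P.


The runoff coefficient C = runoff depth / rainfall depth.
C = 64.3 / 87.1
  = 0.7382.

0.7382


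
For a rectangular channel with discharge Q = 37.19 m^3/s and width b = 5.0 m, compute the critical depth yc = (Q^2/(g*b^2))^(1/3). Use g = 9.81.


Using yc = (Q^2 / (g * b^2))^(1/3):
Q^2 = 37.19^2 = 1383.1.
g * b^2 = 9.81 * 5.0^2 = 9.81 * 25.0 = 245.25.
Q^2 / (g*b^2) = 1383.1 / 245.25 = 5.6396.
yc = 5.6396^(1/3) = 1.78 m.

1.78


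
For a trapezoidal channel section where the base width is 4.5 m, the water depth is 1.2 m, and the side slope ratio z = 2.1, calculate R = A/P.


For a trapezoidal section with side slope z:
A = (b + z*y)*y = (4.5 + 2.1*1.2)*1.2 = 8.424 m^2.
P = b + 2*y*sqrt(1 + z^2) = 4.5 + 2*1.2*sqrt(1 + 2.1^2) = 10.082 m.
R = A/P = 8.424 / 10.082 = 0.8355 m.

0.8355


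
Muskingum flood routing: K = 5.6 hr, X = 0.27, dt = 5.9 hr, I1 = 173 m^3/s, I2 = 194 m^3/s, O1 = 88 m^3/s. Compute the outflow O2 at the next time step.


Muskingum coefficients:
denom = 2*K*(1-X) + dt = 2*5.6*(1-0.27) + 5.9 = 14.076.
C0 = (dt - 2*K*X)/denom = (5.9 - 2*5.6*0.27)/14.076 = 0.2043.
C1 = (dt + 2*K*X)/denom = (5.9 + 2*5.6*0.27)/14.076 = 0.634.
C2 = (2*K*(1-X) - dt)/denom = 0.1617.
O2 = C0*I2 + C1*I1 + C2*O1
   = 0.2043*194 + 0.634*173 + 0.1617*88
   = 163.55 m^3/s.

163.55
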